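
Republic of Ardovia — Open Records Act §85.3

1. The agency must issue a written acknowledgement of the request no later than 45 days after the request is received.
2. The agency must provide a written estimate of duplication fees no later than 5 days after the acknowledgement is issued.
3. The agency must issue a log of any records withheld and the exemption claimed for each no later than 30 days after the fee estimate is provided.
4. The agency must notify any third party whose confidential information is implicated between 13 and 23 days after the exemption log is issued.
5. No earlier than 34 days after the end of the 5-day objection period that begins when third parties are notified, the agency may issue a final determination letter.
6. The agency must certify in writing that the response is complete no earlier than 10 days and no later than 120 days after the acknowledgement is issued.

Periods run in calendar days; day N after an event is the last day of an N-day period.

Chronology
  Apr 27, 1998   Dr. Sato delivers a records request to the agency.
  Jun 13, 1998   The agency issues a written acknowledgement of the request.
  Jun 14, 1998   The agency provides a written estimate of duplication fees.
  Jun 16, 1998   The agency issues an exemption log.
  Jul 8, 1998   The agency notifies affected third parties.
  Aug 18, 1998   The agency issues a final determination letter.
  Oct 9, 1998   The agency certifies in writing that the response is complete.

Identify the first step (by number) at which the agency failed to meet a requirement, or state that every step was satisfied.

Step 1: 45 days after Apr 27, 1998 (when the request is received) is Jun 11, 1998; done Jun 13, 1998 — 2 days late.

Step 1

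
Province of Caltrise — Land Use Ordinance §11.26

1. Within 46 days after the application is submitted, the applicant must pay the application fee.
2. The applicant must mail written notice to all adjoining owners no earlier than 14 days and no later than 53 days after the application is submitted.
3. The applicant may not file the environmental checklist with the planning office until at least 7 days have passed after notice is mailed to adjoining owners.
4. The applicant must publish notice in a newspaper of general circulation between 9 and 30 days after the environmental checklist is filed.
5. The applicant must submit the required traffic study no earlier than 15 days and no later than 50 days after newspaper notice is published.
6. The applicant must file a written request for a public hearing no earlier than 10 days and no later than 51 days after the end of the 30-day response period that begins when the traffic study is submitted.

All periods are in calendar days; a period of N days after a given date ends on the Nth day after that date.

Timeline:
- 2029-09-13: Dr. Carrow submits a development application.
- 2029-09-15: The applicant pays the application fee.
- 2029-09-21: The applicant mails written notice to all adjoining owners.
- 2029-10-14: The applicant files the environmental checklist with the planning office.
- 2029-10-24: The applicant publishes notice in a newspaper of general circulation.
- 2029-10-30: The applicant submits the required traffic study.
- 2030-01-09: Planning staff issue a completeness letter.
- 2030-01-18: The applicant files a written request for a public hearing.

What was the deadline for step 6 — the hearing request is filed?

The traffic study is submitted on 2029-10-30; the 30-day response period therefore ends 2029-11-29, and step 6 runs from that date. The window is 10–51 days after 2029-11-29; it closes on 2030-01-19.

2030-01-19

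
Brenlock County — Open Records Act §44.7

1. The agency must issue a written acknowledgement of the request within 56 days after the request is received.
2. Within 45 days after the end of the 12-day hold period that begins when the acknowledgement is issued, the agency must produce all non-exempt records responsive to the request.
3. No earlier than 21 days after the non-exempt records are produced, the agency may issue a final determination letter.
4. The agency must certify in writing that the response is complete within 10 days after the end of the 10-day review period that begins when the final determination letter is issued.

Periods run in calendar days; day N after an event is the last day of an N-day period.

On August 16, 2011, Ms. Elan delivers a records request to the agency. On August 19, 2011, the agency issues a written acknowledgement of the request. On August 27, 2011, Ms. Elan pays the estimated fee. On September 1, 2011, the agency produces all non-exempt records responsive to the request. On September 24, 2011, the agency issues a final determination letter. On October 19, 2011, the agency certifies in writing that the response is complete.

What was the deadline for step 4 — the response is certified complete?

The final determination letter is issued on September 24, 2011; the 10-day review period therefore ends October 4, 2011, and step 4 runs from that date. 10 days after October 4, 2011 is October 14, 2011.

October 14, 2011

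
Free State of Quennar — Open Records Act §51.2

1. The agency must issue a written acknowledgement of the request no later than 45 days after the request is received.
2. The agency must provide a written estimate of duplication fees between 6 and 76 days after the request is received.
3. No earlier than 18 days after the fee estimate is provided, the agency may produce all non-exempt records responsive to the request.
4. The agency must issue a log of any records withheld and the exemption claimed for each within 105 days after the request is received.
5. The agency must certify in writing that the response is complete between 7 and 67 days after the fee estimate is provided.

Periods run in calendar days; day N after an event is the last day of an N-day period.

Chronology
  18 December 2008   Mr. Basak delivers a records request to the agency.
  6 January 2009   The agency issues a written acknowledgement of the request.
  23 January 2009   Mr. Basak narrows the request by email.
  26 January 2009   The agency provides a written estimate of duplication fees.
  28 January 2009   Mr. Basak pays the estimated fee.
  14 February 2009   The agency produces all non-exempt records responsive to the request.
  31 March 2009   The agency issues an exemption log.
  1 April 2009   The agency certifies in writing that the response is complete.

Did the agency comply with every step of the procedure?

Yes

Step 1 — counting 45 days from 18 December 2008 (when the request is received) gives a deadline of 1 February 2009; done 6 January 2009 — timely.
Step 2 — 6 and 76 days from 18 December 2008 (when the request is received) are 24 December 2008 and 4 March 2009 respectively; done 26 January 2009, which is between those dates.
Step 3 — must wait 18 days from 26 January 2009 (when the fee estimate is provided), so not before 13 February 2009; done 14 February 2009, after the minimum wait.
Step 4 — counting 105 days from 18 December 2008 (when the request is received) gives a deadline of 2 April 2009; completed 31 March 2009, before the deadline.
Step 5 — 7 and 67 days from 26 January 2009 (when the fee estimate is provided) are 2 February 2009 and 3 April 2009 respectively; done 1 April 2009, which is between those dates.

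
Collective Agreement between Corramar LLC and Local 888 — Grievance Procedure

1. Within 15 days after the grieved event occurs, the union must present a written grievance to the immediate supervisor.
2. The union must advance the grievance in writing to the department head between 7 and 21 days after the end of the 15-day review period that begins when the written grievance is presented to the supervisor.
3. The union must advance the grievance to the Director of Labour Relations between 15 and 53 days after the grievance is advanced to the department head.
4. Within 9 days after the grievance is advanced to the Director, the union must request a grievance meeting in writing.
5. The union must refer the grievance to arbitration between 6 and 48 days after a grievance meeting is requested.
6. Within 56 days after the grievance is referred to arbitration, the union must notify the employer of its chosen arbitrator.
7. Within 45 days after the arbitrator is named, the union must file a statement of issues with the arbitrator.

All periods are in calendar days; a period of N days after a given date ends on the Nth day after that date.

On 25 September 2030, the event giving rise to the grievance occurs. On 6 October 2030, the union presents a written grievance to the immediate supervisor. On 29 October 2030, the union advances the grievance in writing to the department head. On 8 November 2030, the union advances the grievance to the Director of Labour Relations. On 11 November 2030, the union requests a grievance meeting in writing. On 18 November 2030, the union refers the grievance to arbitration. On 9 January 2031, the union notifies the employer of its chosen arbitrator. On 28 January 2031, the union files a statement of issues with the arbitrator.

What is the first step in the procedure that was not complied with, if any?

Step 1 — counting 15 days from 25 September 2030 (when the grieved event occurs) gives a deadline of 10 October 2030; completed 6 October 2030, before the deadline.
Step 2 — 7 and 21 days from 21 October 2030 (end of the 15-day review period, which began when the written grievance is presented to the supervisor on 6 October 2030) are 28 October 2030 and 11 November 2030 respectively; done 29 October 2030 — within the window.
Step 3 — 15 and 53 days from 29 October 2030 (when the grievance is advanced to the department head) are 13 November 2030 and 21 December 2030 respectively; 8 November 2030 is 5 days too early.
No need to go further; step 3 was not satisfied.

Step 3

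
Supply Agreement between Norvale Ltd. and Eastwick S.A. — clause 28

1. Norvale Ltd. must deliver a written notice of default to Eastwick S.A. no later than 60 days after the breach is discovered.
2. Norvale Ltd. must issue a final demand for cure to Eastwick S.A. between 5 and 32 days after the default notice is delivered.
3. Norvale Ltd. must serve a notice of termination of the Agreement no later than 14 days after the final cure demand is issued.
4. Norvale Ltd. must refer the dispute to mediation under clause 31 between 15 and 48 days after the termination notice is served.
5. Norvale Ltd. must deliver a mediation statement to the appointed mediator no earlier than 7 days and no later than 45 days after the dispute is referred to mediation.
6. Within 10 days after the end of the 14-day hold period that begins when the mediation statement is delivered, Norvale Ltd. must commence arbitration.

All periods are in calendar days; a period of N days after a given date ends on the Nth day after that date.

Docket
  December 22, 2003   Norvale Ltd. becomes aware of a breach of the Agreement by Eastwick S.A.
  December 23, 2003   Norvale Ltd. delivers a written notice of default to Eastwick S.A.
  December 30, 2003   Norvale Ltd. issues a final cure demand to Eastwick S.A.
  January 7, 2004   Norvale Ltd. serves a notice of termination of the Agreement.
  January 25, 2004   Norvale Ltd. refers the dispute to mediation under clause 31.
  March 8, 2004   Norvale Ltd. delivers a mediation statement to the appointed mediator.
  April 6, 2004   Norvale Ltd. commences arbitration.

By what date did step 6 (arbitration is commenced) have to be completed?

The mediation statement is delivered on March 8, 2004; the 14-day hold period therefore ends March 22, 2004, and step 6 runs from that date. 10 days after March 22, 2004 is April 1, 2004.

April 1, 2004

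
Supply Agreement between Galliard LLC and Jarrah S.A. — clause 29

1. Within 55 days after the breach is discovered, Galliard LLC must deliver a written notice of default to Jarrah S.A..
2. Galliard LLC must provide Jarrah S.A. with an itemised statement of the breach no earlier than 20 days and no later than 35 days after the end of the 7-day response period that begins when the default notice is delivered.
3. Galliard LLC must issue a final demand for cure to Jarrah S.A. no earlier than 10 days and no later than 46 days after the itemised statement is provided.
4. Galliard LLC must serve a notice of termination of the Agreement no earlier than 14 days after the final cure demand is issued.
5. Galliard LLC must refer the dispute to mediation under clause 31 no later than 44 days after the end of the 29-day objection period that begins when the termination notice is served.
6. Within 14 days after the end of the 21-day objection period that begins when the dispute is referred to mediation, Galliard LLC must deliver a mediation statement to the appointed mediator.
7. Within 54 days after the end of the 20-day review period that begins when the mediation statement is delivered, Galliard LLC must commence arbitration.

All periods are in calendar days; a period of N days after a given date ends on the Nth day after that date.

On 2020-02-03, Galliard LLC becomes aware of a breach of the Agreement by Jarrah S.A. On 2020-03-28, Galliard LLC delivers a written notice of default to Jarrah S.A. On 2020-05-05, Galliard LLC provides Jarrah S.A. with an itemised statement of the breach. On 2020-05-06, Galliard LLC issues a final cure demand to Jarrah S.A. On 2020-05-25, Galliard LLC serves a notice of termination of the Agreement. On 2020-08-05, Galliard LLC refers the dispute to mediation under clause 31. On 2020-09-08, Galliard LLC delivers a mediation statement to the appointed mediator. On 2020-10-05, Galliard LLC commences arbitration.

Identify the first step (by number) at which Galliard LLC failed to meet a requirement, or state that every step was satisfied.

Step 1 — counting 55 days from 2020-02-03 (when the breach is discovered) gives a deadline of 2020-03-29; completed 2020-03-28, before the deadline.
Step 2 — 20 and 35 days from 2020-04-04 (end of the 7-day response period, which began when the default notice is delivered on 2020-03-28) are 2020-04-24 and 2020-05-09 respectively; done 2020-05-05, which is between those dates.
Step 3 — 10 and 46 days from 2020-05-05 (when the itemised statement is provided) are 2020-05-15 and 2020-06-20 respectively; 2020-05-06 is 9 days too early.

Step 3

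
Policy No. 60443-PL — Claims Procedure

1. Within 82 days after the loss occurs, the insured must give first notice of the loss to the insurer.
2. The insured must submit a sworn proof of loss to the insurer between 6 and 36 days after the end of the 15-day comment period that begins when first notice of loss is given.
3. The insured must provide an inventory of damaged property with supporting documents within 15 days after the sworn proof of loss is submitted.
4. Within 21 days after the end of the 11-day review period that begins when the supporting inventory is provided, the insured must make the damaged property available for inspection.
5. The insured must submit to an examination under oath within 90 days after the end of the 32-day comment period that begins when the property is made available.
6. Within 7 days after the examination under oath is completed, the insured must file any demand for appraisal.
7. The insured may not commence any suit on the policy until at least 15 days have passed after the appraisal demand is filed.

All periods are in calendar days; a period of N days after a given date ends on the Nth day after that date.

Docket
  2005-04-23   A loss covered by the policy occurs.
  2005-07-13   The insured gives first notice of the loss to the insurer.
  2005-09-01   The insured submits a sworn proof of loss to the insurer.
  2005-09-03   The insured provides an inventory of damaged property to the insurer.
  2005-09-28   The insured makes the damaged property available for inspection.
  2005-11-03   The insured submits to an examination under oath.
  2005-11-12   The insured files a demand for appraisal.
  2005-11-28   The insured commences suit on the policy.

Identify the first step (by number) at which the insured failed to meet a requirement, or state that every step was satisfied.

Step 6

Step 1 — counting 82 days from 2005-04-23 (when the loss occurs) gives a deadline of 2005-07-14; 2005-07-13 is within that limit.
Step 2 — 6 and 36 days from 2005-07-28 (end of the 15-day comment period, which began when first notice of loss is given on 2005-07-13) are 2005-08-03 and 2005-09-02 respectively; done 2005-09-01, which is between those dates.
Step 3 — counting 15 days from 2005-09-01 (when the sworn proof of loss is submitted) gives a deadline of 2005-09-16; 2005-09-03 is within that limit.
Step 4 — counting 21 days from 2005-09-14 (end of the 11-day review period, which began when the supporting inventory is provided on 2005-09-03) gives a deadline of 2005-10-05; completed 2005-09-28, before the deadline.
Step 5 — counting 90 days from 2005-10-30 (end of the 32-day comment period, which began when the property is made available on 2005-09-28) gives a deadline of 2006-01-28; 2005-11-03 is within that limit.
Step 6 — counting 7 days from 2005-11-03 (when the examination under oath is completed) gives a deadline of 2005-11-10; not done until 2005-11-12, 2 days after the deadline.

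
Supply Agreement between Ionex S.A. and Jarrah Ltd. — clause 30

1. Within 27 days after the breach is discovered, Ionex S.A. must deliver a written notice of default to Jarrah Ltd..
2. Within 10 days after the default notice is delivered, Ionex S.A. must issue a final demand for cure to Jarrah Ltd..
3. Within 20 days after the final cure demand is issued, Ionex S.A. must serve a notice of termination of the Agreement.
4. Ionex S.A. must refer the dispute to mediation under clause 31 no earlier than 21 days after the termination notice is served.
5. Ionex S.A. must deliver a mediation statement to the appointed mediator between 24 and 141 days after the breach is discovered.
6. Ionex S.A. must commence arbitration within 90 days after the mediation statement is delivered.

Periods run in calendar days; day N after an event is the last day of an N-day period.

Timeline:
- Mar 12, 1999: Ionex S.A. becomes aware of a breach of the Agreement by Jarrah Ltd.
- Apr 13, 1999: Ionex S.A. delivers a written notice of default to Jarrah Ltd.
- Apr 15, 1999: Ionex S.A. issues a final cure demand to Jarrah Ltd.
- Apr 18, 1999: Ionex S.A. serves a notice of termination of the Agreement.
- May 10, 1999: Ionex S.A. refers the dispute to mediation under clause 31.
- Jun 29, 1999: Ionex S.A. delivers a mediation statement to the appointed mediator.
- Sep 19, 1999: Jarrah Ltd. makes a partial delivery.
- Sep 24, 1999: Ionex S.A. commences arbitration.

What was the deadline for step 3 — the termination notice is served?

Step 3 runs from Apr 15, 1999, when the final cure demand is issued. 20 days after Apr 15, 1999 is May 5, 1999.

May 5, 1999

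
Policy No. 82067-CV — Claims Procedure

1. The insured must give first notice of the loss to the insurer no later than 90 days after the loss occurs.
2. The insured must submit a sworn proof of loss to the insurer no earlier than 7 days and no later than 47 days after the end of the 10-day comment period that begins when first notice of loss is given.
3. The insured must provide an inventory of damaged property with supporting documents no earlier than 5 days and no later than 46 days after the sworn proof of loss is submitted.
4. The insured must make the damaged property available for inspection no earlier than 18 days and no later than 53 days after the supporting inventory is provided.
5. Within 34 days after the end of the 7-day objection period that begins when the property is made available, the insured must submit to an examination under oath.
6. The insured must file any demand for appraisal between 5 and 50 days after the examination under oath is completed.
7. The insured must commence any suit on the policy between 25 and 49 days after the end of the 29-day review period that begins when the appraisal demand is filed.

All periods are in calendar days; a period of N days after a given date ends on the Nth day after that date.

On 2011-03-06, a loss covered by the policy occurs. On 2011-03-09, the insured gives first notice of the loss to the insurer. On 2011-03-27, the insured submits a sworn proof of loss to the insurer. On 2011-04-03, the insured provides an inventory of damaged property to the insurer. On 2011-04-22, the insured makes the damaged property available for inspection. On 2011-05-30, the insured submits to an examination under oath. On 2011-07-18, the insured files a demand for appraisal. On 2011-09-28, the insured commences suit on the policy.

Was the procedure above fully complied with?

Step 1: 90 days after 2011-03-06 (when the loss occurs) is 2011-06-04; 2011-03-09 is within that limit.
Step 2: the window is 7–47 days after 2011-03-19 (end of the 10-day comment period, which began when first notice of loss is given on 2011-03-09), so 2011-03-26 through 2011-05-05; done 2011-03-27 — within the window.
Step 3: the window is 5–46 days after 2011-03-27 (when the sworn proof of loss is submitted), so 2011-04-01 through 2011-05-12; done 2011-04-03 — within the window.
Step 4: the window is 18–53 days after 2011-04-03 (when the supporting inventory is provided), so 2011-04-21 through 2011-05-26; 2011-04-22 falls inside that range.
Step 5: 34 days after 2011-04-29 (end of the 7-day objection period, which began when the property is made available on 2011-04-22) is 2011-06-02; 2011-05-30 is within that limit.
Step 6: the window is 5–50 days after 2011-05-30 (when the examination under oath is completed), so 2011-06-04 through 2011-07-19; 2011-07-18 falls inside that range.
Step 7: the window is 25–49 days after 2011-08-16 (end of the 29-day review period, which began when the appraisal demand is filed on 2011-07-18), so 2011-09-10 through 2011-10-04; done 2011-09-28, which is between those dates.

Yes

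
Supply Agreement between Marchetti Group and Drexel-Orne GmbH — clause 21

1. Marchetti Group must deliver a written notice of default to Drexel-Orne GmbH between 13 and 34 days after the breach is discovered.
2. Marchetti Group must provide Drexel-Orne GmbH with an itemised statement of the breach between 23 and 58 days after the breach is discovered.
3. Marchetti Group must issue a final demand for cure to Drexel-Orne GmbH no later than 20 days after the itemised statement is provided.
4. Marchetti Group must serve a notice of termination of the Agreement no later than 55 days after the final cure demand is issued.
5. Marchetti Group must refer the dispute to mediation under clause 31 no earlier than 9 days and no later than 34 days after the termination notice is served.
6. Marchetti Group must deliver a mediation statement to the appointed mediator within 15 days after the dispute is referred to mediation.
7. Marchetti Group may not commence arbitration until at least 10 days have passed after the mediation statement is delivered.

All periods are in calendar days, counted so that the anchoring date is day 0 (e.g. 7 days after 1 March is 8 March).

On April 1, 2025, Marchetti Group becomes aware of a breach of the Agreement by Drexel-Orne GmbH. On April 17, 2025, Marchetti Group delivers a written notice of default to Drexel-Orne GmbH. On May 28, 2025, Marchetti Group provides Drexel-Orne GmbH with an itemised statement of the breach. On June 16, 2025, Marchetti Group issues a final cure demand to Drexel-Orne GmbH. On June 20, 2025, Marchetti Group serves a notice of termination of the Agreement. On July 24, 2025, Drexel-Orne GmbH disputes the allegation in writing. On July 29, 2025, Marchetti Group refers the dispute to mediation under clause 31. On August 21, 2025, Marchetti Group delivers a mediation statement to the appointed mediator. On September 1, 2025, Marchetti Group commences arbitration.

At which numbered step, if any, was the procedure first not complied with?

(1) the permitted window runs from April 1, 2025 + 13 = April 14, 2025 to April 1, 2025 + 34 = May 5, 2025; April 17, 2025 falls inside that range.
(2) the permitted window runs from April 1, 2025 + 23 = April 24, 2025 to April 1, 2025 + 58 = May 29, 2025; May 28, 2025 falls inside that range.
(3) due by May 28, 2025 + 20 days = June 17, 2025; June 16, 2025 is within that limit.
(4) due by June 16, 2025 + 55 days = August 10, 2025; done June 20, 2025 — timely.
(5) the permitted window runs from June 20, 2025 + 9 = June 29, 2025 to June 20, 2025 + 34 = July 24, 2025; done July 29, 2025 — 5 days after the window closed.
Later steps need not be reached.

Step 5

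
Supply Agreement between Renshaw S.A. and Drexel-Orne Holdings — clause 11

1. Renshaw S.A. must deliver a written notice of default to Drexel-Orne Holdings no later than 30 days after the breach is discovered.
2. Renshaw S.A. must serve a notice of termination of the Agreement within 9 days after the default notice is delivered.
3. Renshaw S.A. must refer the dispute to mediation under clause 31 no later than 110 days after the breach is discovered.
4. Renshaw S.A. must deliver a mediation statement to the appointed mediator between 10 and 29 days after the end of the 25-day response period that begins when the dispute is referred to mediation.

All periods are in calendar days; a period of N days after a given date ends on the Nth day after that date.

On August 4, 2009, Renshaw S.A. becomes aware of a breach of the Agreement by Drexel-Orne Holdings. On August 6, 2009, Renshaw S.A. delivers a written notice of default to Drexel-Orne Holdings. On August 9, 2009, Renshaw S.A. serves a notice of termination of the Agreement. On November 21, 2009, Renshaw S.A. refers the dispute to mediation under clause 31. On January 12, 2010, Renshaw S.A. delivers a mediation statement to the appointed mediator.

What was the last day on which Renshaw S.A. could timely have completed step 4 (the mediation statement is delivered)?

The dispute is referred to mediation on November 21, 2009; the 25-day response period therefore ends December 16, 2009, and step 4 runs from that date. The window is 10–29 days after December 16, 2009; it closes on January 14, 2010.

January 14, 2010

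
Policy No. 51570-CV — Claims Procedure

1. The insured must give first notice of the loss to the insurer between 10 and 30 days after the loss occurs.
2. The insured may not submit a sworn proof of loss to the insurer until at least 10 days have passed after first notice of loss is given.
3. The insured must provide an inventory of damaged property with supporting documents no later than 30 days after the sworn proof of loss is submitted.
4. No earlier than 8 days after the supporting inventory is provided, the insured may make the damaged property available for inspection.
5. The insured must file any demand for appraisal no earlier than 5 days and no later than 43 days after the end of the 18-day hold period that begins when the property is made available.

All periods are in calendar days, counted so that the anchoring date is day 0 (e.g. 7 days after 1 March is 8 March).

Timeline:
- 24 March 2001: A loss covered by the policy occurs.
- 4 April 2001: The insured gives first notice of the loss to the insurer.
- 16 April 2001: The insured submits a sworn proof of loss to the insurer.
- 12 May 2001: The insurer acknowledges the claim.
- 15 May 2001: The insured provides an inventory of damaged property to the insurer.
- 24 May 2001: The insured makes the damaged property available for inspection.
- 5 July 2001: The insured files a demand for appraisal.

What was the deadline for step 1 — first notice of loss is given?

23 April 2001

Step 1 runs from 24 March 2001, when the loss occurs. The window is 10–30 days after 24 March 2001; it closes on 23 April 2001.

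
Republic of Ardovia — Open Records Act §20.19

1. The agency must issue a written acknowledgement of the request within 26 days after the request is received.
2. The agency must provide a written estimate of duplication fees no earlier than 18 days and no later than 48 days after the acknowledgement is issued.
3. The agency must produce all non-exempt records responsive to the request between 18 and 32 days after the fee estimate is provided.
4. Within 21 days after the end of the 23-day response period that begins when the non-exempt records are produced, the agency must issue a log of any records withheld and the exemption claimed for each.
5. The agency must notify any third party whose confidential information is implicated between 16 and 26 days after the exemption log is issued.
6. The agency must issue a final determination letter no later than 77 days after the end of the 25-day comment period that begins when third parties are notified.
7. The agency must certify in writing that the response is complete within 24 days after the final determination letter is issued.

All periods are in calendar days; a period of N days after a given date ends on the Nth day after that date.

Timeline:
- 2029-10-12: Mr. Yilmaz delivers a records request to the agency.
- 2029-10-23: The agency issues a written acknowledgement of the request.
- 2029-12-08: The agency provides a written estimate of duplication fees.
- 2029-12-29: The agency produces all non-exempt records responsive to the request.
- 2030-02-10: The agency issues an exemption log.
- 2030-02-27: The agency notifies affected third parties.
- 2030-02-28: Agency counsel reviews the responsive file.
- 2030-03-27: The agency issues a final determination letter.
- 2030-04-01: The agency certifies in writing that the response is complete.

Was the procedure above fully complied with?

Yes

Step 1 — counting 26 days from 2029-10-12 (when the request is received) gives a deadline of 2029-11-07; 2029-10-23 is within that limit.
Step 2 — 18 and 48 days from 2029-10-23 (when the acknowledgement is issued) are 2029-11-10 and 2029-12-10 respectively; 2029-12-08 falls inside that range.
Step 3 — 18 and 32 days from 2029-12-08 (when the fee estimate is provided) are 2029-12-26 and 2030-01-09 respectively; 2029-12-29 falls inside that range.
Step 4 — counting 21 days from 2030-01-21 (end of the 23-day response period, which began when the non-exempt records are produced on 2029-12-29) gives a deadline of 2030-02-11; completed 2030-02-10, before the deadline.
Step 5 — 16 and 26 days from 2030-02-10 (when the exemption log is issued) are 2030-02-26 and 2030-03-08 respectively; done 2030-02-27, which is between those dates.
Step 6 — counting 77 days from 2030-03-24 (end of the 25-day comment period, which began when third parties are notified on 2030-02-27) gives a deadline of 2030-06-09; completed 2030-03-27, before the deadline.
Step 7 — counting 24 days from 2030-03-27 (when the final determination letter is issued) gives a deadline of 2030-04-20; completed 2030-04-01, before the deadline.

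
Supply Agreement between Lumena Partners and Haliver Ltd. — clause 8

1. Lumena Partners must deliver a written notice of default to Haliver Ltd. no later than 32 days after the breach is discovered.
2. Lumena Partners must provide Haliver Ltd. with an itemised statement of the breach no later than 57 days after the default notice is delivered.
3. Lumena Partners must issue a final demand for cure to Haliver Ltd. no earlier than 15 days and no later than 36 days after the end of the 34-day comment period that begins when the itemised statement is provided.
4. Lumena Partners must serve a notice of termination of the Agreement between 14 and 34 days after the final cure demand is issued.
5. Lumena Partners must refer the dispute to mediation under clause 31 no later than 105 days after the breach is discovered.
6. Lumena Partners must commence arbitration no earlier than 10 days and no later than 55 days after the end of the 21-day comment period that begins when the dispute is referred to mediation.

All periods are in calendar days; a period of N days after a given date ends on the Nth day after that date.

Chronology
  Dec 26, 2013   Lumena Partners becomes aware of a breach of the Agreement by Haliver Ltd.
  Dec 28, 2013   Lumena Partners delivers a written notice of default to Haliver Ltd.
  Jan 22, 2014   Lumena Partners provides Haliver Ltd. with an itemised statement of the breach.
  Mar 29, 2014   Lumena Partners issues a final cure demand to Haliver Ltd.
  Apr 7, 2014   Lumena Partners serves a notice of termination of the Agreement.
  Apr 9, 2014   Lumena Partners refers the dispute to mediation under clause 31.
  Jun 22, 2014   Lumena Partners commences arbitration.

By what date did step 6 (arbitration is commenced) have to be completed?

Jun 24, 2014

The dispute is referred to mediation on Apr 9, 2014; the 21-day comment period therefore ends Apr 30, 2014, and step 6 runs from that date. The window is 10–55 days after Apr 30, 2014; it closes on Jun 24, 2014.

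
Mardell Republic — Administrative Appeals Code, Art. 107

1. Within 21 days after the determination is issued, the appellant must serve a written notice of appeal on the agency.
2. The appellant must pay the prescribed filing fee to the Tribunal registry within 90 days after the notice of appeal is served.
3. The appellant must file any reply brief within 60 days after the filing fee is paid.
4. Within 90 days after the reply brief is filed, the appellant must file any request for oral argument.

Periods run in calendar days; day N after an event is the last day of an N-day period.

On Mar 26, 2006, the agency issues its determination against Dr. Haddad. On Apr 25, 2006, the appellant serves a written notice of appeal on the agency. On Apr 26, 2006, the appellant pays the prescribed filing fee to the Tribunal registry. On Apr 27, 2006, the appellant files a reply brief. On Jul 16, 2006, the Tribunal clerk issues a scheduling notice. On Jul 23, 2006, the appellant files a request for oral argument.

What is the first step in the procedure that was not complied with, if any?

Step 1

Step 1: 21 days after Mar 26, 2006 (when the determination is issued) is Apr 16, 2006; Apr 25, 2006 misses that deadline by 9 days.
The analysis stops there.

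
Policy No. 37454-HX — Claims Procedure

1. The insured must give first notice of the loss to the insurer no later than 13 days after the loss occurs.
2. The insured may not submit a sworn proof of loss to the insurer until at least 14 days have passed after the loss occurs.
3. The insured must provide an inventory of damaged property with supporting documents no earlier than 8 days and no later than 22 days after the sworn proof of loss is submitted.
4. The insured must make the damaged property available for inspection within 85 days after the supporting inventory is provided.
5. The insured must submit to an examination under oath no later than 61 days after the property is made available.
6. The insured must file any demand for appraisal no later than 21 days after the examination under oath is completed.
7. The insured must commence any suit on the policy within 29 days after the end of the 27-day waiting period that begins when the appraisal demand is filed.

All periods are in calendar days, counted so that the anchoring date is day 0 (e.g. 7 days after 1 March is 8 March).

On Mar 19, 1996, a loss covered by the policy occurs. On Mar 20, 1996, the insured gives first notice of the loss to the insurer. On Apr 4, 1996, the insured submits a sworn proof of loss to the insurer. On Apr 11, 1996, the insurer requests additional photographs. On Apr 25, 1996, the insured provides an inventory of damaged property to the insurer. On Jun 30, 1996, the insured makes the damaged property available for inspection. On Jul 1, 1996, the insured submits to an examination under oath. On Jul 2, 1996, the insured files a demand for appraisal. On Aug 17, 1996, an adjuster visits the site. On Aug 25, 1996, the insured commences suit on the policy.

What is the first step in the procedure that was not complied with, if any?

None — every step was satisfied

Step 1: 13 days after Mar 19, 1996 (when the loss occurs) is Apr 1, 1996; done Mar 20, 1996 — timely.
Step 2: the earliest permitted date is 14 days after Mar 19, 1996 (when the loss occurs), i.e. Apr 2, 1996; done Apr 4, 1996 — permitted.
Step 3: the window is 8–22 days after Apr 4, 1996 (when the sworn proof of loss is submitted), so Apr 12, 1996 through Apr 26, 1996; done Apr 25, 1996 — within the window.
Step 4: 85 days after Apr 25, 1996 (when the supporting inventory is provided) is Jul 19, 1996; done Jun 30, 1996 — timely.
Step 5: 61 days after Jun 30, 1996 (when the property is made available) is Aug 30, 1996; Jul 1, 1996 is within that limit.
Step 6: 21 days after Jul 1, 1996 (when the examination under oath is completed) is Jul 22, 1996; Jul 2, 1996 is within that limit.
Step 7: 29 days after Jul 29, 1996 (end of the 27-day waiting period, which began when the appraisal demand is filed on Jul 2, 1996) is Aug 27, 1996; done Aug 25, 1996 — timely.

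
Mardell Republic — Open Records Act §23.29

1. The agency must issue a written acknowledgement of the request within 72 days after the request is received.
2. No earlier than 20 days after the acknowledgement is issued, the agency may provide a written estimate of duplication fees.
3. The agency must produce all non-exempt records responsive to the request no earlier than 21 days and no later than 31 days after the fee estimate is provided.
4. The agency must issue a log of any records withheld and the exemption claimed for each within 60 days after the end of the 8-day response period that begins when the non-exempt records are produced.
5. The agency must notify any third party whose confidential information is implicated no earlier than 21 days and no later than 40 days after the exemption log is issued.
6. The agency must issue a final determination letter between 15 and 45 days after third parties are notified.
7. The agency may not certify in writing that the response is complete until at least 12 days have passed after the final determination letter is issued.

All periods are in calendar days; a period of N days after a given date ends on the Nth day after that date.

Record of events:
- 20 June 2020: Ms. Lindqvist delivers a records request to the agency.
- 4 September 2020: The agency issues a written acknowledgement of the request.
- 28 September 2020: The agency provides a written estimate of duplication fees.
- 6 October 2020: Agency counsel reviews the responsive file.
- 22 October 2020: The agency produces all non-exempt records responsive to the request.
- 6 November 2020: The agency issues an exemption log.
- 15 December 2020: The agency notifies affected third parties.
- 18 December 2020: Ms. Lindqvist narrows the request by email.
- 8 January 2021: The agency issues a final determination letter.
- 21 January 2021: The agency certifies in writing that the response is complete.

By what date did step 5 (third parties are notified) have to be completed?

16 December 2020

Step 5 runs from 6 November 2020, when the exemption log is issued. The window is 21–40 days after 6 November 2020; it closes on 16 December 2020.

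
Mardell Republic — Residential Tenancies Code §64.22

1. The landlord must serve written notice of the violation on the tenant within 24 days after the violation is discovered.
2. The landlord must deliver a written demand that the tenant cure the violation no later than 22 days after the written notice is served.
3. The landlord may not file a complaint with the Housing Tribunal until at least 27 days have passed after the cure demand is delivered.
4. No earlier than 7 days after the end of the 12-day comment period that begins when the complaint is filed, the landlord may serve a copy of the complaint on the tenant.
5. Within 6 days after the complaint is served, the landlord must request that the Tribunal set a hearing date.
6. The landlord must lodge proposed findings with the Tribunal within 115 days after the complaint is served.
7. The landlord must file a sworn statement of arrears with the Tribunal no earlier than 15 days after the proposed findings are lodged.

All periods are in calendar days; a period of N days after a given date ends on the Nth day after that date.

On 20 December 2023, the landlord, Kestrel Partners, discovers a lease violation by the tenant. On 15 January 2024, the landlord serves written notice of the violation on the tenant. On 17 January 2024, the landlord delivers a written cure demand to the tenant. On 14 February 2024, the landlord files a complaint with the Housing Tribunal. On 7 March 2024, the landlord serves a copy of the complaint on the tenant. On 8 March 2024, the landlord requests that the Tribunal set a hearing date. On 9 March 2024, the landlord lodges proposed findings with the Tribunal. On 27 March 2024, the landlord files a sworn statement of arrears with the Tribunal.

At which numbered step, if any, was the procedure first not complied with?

Step 1: 24 days after 20 December 2023 (when the violation is discovered) is 13 January 2024; done 15 January 2024 — 2 days late.

Step 1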